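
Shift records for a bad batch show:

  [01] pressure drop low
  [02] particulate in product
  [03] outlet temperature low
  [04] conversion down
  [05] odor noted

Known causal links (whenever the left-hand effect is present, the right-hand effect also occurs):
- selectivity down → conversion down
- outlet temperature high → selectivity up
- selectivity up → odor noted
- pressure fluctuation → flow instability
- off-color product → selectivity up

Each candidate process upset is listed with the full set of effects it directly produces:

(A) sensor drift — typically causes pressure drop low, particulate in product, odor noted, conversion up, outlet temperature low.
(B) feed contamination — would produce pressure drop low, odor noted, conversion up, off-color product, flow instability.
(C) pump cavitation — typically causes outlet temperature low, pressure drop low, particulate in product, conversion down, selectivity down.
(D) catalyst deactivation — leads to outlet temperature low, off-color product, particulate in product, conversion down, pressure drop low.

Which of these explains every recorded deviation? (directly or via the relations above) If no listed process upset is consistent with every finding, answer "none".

For each candidate, compare predicted effects to what was observed:
(A) sensor drift — pressure drop low match; particulate in product match; outlet temperature low match; conversion down miss; odor noted match
(B) feed contamination — fails on particulate in product, outlet temperature low, conversion down (predicts conversion up, not conversion down)
(C) pump cavitation — pressure drop low match; particulate in product match; outlet temperature low match; conversion down match; odor noted miss
(D) catalyst deactivation — pressure drop low match; particulate in product match; outlet temperature low match; conversion down match; odor noted match (via off-color product → selectivity up → odor noted)
Only (D) is consistent with every observation.

D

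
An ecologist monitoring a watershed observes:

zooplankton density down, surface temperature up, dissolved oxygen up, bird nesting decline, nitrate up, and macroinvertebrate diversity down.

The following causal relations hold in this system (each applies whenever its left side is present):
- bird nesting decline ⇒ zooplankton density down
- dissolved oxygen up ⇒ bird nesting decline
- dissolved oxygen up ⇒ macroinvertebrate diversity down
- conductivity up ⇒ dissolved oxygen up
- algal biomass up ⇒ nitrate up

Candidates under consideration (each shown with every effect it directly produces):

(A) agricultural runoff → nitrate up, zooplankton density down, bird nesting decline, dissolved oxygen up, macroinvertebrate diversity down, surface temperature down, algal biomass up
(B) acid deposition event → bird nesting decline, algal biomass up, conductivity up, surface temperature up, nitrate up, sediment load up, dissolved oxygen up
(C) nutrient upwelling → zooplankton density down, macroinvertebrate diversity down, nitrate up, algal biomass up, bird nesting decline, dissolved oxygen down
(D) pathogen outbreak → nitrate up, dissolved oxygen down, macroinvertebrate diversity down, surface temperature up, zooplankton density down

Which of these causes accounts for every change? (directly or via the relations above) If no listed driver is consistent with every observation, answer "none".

B

Per-candidate check:
(A) agricultural runoff — zooplankton density down yes; surface temperature up NO; dissolved oxygen up yes; bird nesting decline yes; nitrate up yes; macroinvertebrate diversity down yes
(B) acid deposition event — zooplankton density down yes (via bird nesting decline → zooplankton density down); surface temperature up yes; dissolved oxygen up yes; bird nesting decline yes; nitrate up yes; macroinvertebrate diversity down yes (via dissolved oxygen up → macroinvertebrate diversity down)
(C) nutrient upwelling — fails on surface temperature up, dissolved oxygen up (predicts dissolved oxygen down, not dissolved oxygen up)
(D) pathogen outbreak — fails on dissolved oxygen up, bird nesting decline (predicts dissolved oxygen down, not dissolved oxygen up)
(B) is the only candidate with no mismatches.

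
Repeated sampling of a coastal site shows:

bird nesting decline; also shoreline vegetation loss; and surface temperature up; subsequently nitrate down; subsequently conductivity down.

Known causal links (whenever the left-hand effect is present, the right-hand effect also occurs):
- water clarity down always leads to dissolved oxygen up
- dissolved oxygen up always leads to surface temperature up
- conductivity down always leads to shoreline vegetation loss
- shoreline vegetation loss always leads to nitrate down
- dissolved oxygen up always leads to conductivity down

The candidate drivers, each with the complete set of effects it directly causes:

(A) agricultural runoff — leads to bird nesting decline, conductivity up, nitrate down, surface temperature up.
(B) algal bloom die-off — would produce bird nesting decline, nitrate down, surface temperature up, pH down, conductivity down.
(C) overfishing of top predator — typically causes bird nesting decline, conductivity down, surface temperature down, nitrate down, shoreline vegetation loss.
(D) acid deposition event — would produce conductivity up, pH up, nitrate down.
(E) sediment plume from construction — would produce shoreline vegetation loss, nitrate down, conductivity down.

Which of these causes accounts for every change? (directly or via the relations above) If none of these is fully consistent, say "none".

B

Checking each candidate against the observations:
(A) agricultural runoff — fails on shoreline vegetation loss, conductivity down (predicts conductivity up, not conductivity down)
(B) algal bloom die-off — accounts for every observation (shoreline vegetation loss by conductivity down → shoreline vegetation loss)
(C) overfishing of top predator — bird nesting decline +; shoreline vegetation loss +; surface temperature up -; nitrate down +; conductivity down +
(D) acid deposition event — fails on bird nesting decline, shoreline vegetation loss, surface temperature up, conductivity down (predicts conductivity up, not conductivity down)
(E) sediment plume from construction — bird nesting decline -; shoreline vegetation loss +; surface temperature up -; nitrate down +; conductivity down +
(B) is the only candidate with no mismatches.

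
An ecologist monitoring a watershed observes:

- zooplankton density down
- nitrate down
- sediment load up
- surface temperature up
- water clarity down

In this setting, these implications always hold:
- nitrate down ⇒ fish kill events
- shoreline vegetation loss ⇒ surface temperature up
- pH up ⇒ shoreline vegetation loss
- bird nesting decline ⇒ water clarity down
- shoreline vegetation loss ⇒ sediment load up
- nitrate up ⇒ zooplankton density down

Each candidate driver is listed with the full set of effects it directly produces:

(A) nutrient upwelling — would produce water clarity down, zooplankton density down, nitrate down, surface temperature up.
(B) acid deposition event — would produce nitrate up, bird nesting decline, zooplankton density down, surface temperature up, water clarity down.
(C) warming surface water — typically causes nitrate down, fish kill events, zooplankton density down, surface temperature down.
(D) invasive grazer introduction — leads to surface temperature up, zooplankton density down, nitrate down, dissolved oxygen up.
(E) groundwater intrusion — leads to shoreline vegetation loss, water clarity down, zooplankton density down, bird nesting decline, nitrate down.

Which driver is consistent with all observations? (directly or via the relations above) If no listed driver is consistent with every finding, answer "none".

Testing each hypothesis:
(A) nutrient upwelling — zooplankton density down ✓; nitrate down ✓; sediment load up ✗; surface temperature up ✓; water clarity down ✓
(B) acid deposition event — zooplankton density down ✓; nitrate down ✗; sediment load up ✗; surface temperature up ✓; water clarity down ✓
(C) warming surface water — fails on sediment load up, surface temperature up, water clarity down (predicts surface temperature down, not surface temperature up)
(D) invasive grazer introduction — zooplankton density down ✓; nitrate down ✓; sediment load up ✗; surface temperature up ✓; water clarity down ✗
(E) groundwater intrusion — zooplankton density down ✓; nitrate down ✓; sediment load up ✓ (by shoreline vegetation loss → sediment load up); surface temperature up ✓ (by shoreline vegetation loss → surface temperature up); water clarity down ✓
Only (E) is consistent with every observation.

E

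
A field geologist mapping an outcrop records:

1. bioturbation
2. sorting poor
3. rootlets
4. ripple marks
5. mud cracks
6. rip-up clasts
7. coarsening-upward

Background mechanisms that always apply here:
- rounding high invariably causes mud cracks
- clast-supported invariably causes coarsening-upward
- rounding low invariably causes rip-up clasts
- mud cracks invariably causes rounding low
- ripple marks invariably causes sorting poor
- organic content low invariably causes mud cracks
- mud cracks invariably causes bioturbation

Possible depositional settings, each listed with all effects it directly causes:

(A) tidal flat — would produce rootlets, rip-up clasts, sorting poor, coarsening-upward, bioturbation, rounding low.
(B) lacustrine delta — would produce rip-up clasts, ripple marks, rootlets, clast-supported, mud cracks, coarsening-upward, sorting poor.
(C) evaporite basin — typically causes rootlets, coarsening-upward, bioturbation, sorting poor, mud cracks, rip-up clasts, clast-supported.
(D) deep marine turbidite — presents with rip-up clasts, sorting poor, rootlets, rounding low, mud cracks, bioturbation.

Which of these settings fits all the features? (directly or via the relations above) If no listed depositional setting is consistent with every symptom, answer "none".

B

Checking each candidate against the observations:
(A) tidal flat — does not account for ripple marks, mud cracks
(B) lacustrine delta — bioturbation + (through mud cracks → bioturbation); sorting poor +; rootlets +; ripple marks +; mud cracks +; rip-up clasts +; coarsening-upward +
(C) evaporite basin — does not account for ripple marks
(D) deep marine turbidite — bioturbation +; sorting poor +; rootlets +; ripple marks -; mud cracks +; rip-up clasts +; coarsening-upward -
(B) is the only candidate with no mismatches.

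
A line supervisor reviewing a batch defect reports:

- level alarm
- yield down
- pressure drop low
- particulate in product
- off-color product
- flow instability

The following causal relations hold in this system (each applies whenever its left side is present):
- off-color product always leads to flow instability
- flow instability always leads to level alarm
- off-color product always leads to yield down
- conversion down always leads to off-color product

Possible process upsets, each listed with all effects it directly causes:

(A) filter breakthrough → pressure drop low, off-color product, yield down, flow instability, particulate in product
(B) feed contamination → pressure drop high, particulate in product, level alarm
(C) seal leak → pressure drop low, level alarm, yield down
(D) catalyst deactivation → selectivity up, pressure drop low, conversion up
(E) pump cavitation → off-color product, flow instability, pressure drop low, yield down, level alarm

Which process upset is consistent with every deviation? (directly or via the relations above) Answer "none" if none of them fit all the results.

A

Testing each hypothesis:
(A) filter breakthrough — accounts for every observation (level alarm via flow instability → level alarm)
(B) feed contamination — level alarm +; yield down -; pressure drop low -; particulate in product +; off-color product -; flow instability -
(C) seal leak — level alarm +; yield down +; pressure drop low +; particulate in product -; off-color product -; flow instability -
(D) catalyst deactivation — level alarm -; yield down -; pressure drop low +; particulate in product -; off-color product -; flow instability -
(E) pump cavitation — level alarm +; yield down +; pressure drop low +; particulate in product -; off-color product +; flow instability +
(A) is the only candidate with no mismatches.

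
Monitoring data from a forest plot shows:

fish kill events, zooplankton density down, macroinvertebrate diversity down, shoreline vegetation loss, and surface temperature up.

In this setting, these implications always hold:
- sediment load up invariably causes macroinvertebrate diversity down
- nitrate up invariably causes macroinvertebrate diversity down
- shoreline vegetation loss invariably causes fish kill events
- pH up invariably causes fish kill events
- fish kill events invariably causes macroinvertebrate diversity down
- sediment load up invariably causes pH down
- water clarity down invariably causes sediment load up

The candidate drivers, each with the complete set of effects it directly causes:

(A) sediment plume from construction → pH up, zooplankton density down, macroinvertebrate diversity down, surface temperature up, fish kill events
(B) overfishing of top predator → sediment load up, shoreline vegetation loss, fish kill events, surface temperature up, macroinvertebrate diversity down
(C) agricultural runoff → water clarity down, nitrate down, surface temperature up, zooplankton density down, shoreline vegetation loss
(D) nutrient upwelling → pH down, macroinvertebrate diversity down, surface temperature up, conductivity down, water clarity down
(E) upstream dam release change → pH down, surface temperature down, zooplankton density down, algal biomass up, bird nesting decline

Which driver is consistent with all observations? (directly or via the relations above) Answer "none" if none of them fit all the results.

Testing each hypothesis:
(A) sediment plume from construction — does not account for shoreline vegetation loss
(B) overfishing of top predator — fish kill events match; zooplankton density down miss; macroinvertebrate diversity down match; shoreline vegetation loss match; surface temperature up match
(C) agricultural runoff — accounts for every observation (fish kill events by shoreline vegetation loss → fish kill events)
(D) nutrient upwelling — does not account for fish kill events, zooplankton density down, shoreline vegetation loss
(E) upstream dam release change — fails on fish kill events, macroinvertebrate diversity down, shoreline vegetation loss, surface temperature up (predicts surface temperature down, not surface temperature up)
(C) is the only candidate with no mismatches.

C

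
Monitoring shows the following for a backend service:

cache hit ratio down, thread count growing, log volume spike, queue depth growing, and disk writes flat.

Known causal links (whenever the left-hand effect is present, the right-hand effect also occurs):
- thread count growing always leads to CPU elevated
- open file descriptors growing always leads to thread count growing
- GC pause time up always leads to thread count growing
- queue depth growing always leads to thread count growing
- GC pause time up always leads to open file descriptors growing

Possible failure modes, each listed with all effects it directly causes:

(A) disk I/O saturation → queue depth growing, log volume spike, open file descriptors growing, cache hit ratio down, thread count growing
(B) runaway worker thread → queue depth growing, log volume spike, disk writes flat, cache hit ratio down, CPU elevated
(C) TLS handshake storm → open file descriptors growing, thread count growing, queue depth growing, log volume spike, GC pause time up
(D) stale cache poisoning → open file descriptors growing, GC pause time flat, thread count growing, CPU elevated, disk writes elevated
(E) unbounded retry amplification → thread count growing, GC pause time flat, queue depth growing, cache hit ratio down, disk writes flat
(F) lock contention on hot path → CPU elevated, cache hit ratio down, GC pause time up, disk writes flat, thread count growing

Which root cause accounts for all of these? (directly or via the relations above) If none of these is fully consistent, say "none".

For each candidate, compare predicted effects to what was observed:
(A) disk I/O saturation — cache hit ratio down ✓; thread count growing ✓; log volume spike ✓; queue depth growing ✓; disk writes flat ✗
(B) runaway worker thread — cache hit ratio down ✓; thread count growing ✓ (via queue depth growing → thread count growing); log volume spike ✓; queue depth growing ✓; disk writes flat ✓
(C) TLS handshake storm — cache hit ratio down ✗; thread count growing ✓; log volume spike ✓; queue depth growing ✓; disk writes flat ✗
(D) stale cache poisoning — cache hit ratio down ✗; thread count growing ✓; log volume spike ✗; queue depth growing ✗; disk writes flat ✗
(E) unbounded retry amplification — cache hit ratio down ✓; thread count growing ✓; log volume spike ✗; queue depth growing ✓; disk writes flat ✓
(F) lock contention on hot path — does not account for log volume spike, queue depth growing
(B) alone accounts for all the evidence.

B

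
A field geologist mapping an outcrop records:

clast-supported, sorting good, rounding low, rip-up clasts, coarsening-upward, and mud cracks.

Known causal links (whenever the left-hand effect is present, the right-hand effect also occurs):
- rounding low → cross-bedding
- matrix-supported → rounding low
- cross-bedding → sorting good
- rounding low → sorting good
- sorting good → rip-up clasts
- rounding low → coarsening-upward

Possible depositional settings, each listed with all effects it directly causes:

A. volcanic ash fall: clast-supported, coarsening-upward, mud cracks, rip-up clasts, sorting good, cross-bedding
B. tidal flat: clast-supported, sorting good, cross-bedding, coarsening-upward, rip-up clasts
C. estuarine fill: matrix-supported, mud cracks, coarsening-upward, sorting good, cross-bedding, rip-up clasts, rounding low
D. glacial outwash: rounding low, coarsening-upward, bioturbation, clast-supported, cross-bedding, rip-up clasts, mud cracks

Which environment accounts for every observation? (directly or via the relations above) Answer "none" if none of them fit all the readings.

Testing each hypothesis:
(A) volcanic ash fall — does not account for rounding low
(B) tidal flat — does not account for rounding low, mud cracks
(C) estuarine fill — clast-supported -; sorting good +; rounding low +; rip-up clasts +; coarsening-upward +; mud cracks +
(D) glacial outwash — accounts for every observation (sorting good via rounding low → sorting good)
(D) alone accounts for all the evidence.

D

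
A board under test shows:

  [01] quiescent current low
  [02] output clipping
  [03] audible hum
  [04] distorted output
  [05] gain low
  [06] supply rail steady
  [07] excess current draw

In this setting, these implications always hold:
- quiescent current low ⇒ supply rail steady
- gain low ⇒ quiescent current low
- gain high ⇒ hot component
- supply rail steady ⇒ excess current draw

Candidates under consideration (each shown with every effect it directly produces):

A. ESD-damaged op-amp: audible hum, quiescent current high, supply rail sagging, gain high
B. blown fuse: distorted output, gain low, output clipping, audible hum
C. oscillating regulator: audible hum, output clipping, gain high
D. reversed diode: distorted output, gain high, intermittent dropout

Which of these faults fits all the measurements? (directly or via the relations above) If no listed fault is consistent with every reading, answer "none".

For each candidate, compare predicted effects to what was observed:
(A) ESD-damaged op-amp — quiescent current low NO; output clipping NO; audible hum yes; distorted output NO; gain low NO; supply rail steady NO; excess current draw NO
(B) blown fuse — quiescent current low yes (through gain low → quiescent current low); output clipping yes; audible hum yes; distorted output yes; gain low yes; supply rail steady yes (through gain low → quiescent current low → supply rail steady); excess current draw yes (through gain low → quiescent current low → supply rail steady → excess current draw)
(C) oscillating regulator — fails on quiescent current low, distorted output, gain low, supply rail steady, excess current draw (predicts gain high, not gain low)
(D) reversed diode — quiescent current low NO; output clipping NO; audible hum NO; distorted output yes; gain low NO; supply rail steady NO; excess current draw NO
(B) is the only candidate with no mismatches.

B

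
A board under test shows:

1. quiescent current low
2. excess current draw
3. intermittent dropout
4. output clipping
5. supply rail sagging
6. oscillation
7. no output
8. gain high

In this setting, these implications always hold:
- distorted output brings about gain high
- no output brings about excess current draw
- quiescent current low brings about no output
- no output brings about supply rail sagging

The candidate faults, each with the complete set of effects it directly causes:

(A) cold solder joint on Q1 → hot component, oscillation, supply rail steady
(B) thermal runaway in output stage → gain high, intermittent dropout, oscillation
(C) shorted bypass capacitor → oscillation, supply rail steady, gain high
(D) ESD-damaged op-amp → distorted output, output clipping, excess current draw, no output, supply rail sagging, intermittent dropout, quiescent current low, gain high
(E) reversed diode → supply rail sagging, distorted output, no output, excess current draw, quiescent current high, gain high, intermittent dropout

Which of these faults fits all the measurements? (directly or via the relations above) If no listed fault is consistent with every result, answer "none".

none

Checking each candidate against the observations:
(A) cold solder joint on Q1 — fails on quiescent current low, excess current draw, intermittent dropout, output clipping, supply rail sagging, no output, gain high (predicts supply rail steady, not supply rail sagging)
(B) thermal runaway in output stage — quiescent current low -; excess current draw -; intermittent dropout +; output clipping -; supply rail sagging -; oscillation +; no output -; gain high +
(C) shorted bypass capacitor — quiescent current low -; excess current draw -; intermittent dropout -; output clipping -; supply rail sagging -; oscillation +; no output -; gain high +
(D) ESD-damaged op-amp — does not account for oscillation
(E) reversed diode — quiescent current low -; excess current draw +; intermittent dropout +; output clipping -; supply rail sagging +; oscillation -; no output +; gain high +
Every candidate fails on at least one observation.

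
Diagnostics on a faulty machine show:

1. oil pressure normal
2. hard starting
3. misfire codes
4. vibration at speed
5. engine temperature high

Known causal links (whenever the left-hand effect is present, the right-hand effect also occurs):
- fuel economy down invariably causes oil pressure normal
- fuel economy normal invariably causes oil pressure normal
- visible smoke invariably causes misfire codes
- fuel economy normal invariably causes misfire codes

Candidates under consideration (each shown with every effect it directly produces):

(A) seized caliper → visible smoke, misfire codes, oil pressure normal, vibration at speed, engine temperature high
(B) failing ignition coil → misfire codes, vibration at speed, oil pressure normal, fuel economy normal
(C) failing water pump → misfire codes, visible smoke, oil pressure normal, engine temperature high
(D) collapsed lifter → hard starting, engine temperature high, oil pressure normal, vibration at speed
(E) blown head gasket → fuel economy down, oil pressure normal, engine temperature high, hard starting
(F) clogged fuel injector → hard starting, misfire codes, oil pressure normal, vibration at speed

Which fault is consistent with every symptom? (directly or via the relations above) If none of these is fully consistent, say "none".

For each candidate, compare predicted effects to what was observed:
(A) seized caliper — oil pressure normal yes; hard starting NO; misfire codes yes; vibration at speed yes; engine temperature high yes
(B) failing ignition coil — oil pressure normal yes; hard starting NO; misfire codes yes; vibration at speed yes; engine temperature high NO
(C) failing water pump — oil pressure normal yes; hard starting NO; misfire codes yes; vibration at speed NO; engine temperature high yes
(D) collapsed lifter — oil pressure normal yes; hard starting yes; misfire codes NO; vibration at speed yes; engine temperature high yes
(E) blown head gasket — does not account for misfire codes, vibration at speed
(F) clogged fuel injector — oil pressure normal yes; hard starting yes; misfire codes yes; vibration at speed yes; engine temperature high NO
Every candidate fails on at least one observation.

none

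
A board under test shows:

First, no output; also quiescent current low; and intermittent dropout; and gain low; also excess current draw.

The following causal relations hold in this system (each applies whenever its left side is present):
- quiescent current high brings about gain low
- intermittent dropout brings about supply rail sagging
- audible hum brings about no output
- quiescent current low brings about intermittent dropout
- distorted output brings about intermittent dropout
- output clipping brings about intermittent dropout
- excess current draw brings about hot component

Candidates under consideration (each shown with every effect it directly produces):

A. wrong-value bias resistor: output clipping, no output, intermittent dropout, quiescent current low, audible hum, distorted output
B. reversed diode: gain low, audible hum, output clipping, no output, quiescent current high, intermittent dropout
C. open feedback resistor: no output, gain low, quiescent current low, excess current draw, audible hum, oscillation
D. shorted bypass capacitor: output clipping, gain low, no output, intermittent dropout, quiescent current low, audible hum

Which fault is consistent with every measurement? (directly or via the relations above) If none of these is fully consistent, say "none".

C

Per-candidate check:
(A) wrong-value bias resistor — no output yes; quiescent current low yes; intermittent dropout yes; gain low NO; excess current draw NO
(B) reversed diode — fails on quiescent current low, excess current draw (predicts quiescent current high, not quiescent current low)
(C) open feedback resistor — no output yes; quiescent current low yes; intermittent dropout yes (via quiescent current low → intermittent dropout); gain low yes; excess current draw yes
(D) shorted bypass capacitor — does not account for excess current draw
(C) alone accounts for all the evidence.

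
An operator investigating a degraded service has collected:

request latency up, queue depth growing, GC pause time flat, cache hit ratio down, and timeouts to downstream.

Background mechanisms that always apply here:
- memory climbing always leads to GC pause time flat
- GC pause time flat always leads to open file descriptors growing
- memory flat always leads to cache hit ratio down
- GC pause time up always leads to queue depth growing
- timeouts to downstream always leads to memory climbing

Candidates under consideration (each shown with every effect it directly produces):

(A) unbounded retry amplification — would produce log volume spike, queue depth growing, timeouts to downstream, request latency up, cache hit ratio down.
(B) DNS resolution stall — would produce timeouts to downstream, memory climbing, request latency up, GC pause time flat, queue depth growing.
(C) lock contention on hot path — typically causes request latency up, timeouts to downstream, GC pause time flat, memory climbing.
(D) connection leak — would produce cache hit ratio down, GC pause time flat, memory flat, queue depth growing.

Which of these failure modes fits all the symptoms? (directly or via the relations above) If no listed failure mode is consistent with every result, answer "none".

A

Testing each hypothesis:
(A) unbounded retry amplification — request latency up ✓; queue depth growing ✓; GC pause time flat ✓ (by timeouts to downstream → memory climbing → GC pause time flat); cache hit ratio down ✓; timeouts to downstream ✓
(B) DNS resolution stall — request latency up ✓; queue depth growing ✓; GC pause time flat ✓; cache hit ratio down ✗; timeouts to downstream ✓
(C) lock contention on hot path — request latency up ✓; queue depth growing ✗; GC pause time flat ✓; cache hit ratio down ✗; timeouts to downstream ✓
(D) connection leak — request latency up ✗; queue depth growing ✓; GC pause time flat ✓; cache hit ratio down ✓; timeouts to downstream ✗
(A) alone accounts for all the evidence.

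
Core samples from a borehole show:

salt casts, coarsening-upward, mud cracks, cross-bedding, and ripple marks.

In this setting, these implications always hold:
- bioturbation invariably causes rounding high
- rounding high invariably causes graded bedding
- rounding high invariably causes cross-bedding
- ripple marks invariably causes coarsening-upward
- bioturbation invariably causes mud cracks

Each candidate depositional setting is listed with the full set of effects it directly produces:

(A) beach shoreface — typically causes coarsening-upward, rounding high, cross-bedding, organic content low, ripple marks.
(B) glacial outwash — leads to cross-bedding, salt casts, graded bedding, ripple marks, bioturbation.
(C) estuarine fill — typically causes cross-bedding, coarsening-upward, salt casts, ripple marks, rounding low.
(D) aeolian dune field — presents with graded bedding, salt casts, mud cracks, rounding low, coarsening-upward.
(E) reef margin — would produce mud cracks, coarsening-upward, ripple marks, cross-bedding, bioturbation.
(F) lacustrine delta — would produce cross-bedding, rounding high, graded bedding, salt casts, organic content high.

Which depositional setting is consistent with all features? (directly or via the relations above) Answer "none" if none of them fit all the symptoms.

Per-candidate check:
(A) beach shoreface — does not account for salt casts, mud cracks
(B) glacial outwash — accounts for every observation (coarsening-upward via ripple marks → coarsening-upward)
(C) estuarine fill — salt casts ✓; coarsening-upward ✓; mud cracks ✗; cross-bedding ✓; ripple marks ✓
(D) aeolian dune field — does not account for cross-bedding, ripple marks
(E) reef margin — salt casts ✗; coarsening-upward ✓; mud cracks ✓; cross-bedding ✓; ripple marks ✓
(F) lacustrine delta — salt casts ✓; coarsening-upward ✗; mud cracks ✗; cross-bedding ✓; ripple marks ✗
(B) alone accounts for all the evidence.

B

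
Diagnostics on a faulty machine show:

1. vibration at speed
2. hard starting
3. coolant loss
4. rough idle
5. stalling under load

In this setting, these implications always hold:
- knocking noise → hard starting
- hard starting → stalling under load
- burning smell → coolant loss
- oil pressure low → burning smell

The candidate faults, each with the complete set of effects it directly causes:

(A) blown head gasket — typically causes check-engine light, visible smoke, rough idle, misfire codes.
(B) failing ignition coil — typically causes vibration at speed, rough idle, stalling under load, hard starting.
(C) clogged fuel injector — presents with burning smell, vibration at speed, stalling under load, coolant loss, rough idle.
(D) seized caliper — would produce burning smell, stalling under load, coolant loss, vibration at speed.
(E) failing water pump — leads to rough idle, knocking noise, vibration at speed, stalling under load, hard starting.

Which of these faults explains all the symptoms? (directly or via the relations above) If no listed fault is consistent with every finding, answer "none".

none

Testing each hypothesis:
(A) blown head gasket — vibration at speed NO; hard starting NO; coolant loss NO; rough idle yes; stalling under load NO
(B) failing ignition coil — vibration at speed yes; hard starting yes; coolant loss NO; rough idle yes; stalling under load yes
(C) clogged fuel injector — vibration at speed yes; hard starting NO; coolant loss yes; rough idle yes; stalling under load yes
(D) seized caliper — vibration at speed yes; hard starting NO; coolant loss yes; rough idle NO; stalling under load yes
(E) failing water pump — does not account for coolant loss
No candidate is consistent with all observations.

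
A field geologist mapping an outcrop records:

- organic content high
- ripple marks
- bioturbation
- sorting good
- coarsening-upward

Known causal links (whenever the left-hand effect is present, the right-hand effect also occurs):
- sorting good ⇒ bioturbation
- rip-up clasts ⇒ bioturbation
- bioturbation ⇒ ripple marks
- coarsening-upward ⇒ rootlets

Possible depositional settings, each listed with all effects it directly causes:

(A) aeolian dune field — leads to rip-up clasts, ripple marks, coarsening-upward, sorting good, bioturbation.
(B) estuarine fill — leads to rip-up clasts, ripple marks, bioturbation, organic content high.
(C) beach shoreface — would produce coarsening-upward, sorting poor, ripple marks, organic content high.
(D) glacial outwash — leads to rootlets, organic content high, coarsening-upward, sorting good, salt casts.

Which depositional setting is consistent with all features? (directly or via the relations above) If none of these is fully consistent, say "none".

D

For each candidate, compare predicted effects to what was observed:
(A) aeolian dune field — organic content high miss; ripple marks match; bioturbation match; sorting good match; coarsening-upward match
(B) estuarine fill — organic content high match; ripple marks match; bioturbation match; sorting good miss; coarsening-upward miss
(C) beach shoreface — fails on bioturbation, sorting good (predicts sorting poor, not sorting good)
(D) glacial outwash — organic content high match; ripple marks match (by sorting good → bioturbation → ripple marks); bioturbation match (by sorting good → bioturbation); sorting good match; coarsening-upward match
Only (D) is consistent with every observation.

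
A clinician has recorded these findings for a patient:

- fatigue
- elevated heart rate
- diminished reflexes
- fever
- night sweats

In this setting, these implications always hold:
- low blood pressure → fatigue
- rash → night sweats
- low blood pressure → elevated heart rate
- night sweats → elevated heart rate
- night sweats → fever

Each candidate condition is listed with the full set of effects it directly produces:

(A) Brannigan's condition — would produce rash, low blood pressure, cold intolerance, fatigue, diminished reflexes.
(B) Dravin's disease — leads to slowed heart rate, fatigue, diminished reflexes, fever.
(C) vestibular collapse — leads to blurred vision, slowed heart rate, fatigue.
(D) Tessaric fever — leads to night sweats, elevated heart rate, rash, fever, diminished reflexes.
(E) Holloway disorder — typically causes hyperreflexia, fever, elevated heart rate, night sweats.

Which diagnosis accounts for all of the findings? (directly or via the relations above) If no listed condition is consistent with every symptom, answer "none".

A

Testing each hypothesis:
(A) Brannigan's condition — fatigue +; elevated heart rate + (through low blood pressure → elevated heart rate); diminished reflexes +; fever + (through rash → night sweats → fever); night sweats + (through rash → night sweats)
(B) Dravin's disease — fails on elevated heart rate, night sweats (predicts slowed heart rate, not elevated heart rate)
(C) vestibular collapse — fails on elevated heart rate, diminished reflexes, fever, night sweats (predicts slowed heart rate, not elevated heart rate)
(D) Tessaric fever — does not account for fatigue
(E) Holloway disorder — fatigue -; elevated heart rate +; diminished reflexes -; fever +; night sweats +
(A) is the only candidate with no mismatches.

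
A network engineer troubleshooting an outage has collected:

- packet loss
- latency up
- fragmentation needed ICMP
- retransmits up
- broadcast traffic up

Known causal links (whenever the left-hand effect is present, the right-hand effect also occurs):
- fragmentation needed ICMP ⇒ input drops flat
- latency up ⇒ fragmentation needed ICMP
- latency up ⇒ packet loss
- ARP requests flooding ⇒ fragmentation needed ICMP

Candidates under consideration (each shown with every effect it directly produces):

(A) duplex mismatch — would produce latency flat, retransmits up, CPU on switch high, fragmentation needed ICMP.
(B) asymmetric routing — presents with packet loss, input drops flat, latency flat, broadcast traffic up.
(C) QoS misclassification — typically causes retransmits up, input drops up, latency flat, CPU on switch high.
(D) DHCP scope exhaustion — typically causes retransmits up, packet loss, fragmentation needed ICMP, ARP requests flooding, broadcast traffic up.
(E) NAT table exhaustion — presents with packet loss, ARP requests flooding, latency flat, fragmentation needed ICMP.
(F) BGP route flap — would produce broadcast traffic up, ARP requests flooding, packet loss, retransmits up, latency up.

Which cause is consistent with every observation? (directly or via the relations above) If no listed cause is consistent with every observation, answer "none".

F

For each candidate, compare predicted effects to what was observed:
(A) duplex mismatch — packet loss NO; latency up NO; fragmentation needed ICMP yes; retransmits up yes; broadcast traffic up NO
(B) asymmetric routing — packet loss yes; latency up NO; fragmentation needed ICMP NO; retransmits up NO; broadcast traffic up yes
(C) QoS misclassification — packet loss NO; latency up NO; fragmentation needed ICMP NO; retransmits up yes; broadcast traffic up NO
(D) DHCP scope exhaustion — packet loss yes; latency up NO; fragmentation needed ICMP yes; retransmits up yes; broadcast traffic up yes
(E) NAT table exhaustion — packet loss yes; latency up NO; fragmentation needed ICMP yes; retransmits up NO; broadcast traffic up NO
(F) BGP route flap — accounts for every observation (fragmentation needed ICMP via latency up → fragmentation needed ICMP)
Only (F) is consistent with every observation.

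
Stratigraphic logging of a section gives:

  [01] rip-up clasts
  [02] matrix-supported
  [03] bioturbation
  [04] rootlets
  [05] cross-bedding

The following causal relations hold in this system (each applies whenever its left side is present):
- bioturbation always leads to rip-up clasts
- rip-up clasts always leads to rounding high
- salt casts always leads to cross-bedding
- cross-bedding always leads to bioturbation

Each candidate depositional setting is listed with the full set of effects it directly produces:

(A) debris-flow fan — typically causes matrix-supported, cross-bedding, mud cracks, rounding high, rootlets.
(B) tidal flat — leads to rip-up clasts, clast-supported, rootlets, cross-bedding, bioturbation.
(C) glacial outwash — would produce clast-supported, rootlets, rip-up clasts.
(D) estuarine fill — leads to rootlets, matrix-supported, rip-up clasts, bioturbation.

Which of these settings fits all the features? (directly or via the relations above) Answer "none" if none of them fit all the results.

A

For each candidate, compare predicted effects to what was observed:
(A) debris-flow fan — rip-up clasts + (via cross-bedding → bioturbation → rip-up clasts); matrix-supported +; bioturbation + (via cross-bedding → bioturbation); rootlets +; cross-bedding +
(B) tidal flat — fails on matrix-supported (predicts clast-supported, not matrix-supported)
(C) glacial outwash — rip-up clasts +; matrix-supported -; bioturbation -; rootlets +; cross-bedding -
(D) estuarine fill — does not account for cross-bedding
Only (A) is consistent with every observation.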